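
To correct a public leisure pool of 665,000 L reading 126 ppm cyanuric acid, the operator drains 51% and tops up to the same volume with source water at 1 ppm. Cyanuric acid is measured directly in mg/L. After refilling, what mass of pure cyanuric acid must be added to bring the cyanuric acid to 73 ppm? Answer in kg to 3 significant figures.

7.15 kg

After draining 51% and refilling: 126 × 0.49 + 1 × 0.51 = 62.25 ppm.
Deficit to target: 73 − 62.25 = 10.75 mg/L.
Mass: 10.75 mg/L × 665,000 L = 7149 g cyanuric acid.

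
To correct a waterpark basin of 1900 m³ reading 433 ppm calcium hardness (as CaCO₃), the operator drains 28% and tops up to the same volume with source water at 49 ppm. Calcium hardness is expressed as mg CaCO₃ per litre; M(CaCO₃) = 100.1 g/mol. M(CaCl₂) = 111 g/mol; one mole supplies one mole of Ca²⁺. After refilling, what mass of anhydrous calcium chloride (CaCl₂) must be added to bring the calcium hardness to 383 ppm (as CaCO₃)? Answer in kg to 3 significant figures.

121 kg

Volume: 1900 m³ = 1,900,000 L.
After draining 28% and refilling: 433 × 0.72 + 49 × 0.28 = 325.48 ppm.
Deficit to target: 383 − 325.48 = 57.52 mg/L.
As CaCO₃: 57.52 mg/L × 1,900,000 L = 109,300 g; ÷ 100.1 = 1092 mol Ca²⁺.
Mass: 1092 × 111 = 121,200 g.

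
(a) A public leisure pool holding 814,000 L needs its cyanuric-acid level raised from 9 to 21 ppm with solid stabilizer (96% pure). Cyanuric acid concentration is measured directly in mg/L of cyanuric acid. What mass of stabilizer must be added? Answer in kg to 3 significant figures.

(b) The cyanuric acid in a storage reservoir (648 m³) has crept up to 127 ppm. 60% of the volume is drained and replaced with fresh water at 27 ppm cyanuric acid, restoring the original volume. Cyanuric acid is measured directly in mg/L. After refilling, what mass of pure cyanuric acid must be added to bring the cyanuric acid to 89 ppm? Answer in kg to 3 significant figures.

(a) 10.2 kg; (b) 14.3 kg

(a) CYA to add: (21 − 9) = 12 mg/L × 814,000 L = 9768 g cyanuric acid.
(a) At 96% purity: 9768 / 0.96 = 10,180 g product.

(b) Volume: 648 m³ = 648,000 L.
(b) After draining 60% and refilling: 127 × 0.40 + 27 × 0.60 = 67 ppm.
(b) Deficit to target: 89 − 67 = 22 mg/L.
(b) Mass: 22 mg/L × 648,000 L = 14,260 g cyanuric acid.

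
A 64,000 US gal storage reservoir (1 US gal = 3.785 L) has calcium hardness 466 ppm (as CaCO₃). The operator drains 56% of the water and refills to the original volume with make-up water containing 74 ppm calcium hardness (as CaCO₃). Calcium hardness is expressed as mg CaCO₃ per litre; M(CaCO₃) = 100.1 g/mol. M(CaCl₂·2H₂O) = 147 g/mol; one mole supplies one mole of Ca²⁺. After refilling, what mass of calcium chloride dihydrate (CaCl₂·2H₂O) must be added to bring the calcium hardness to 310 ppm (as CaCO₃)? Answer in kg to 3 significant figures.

22.6 kg

Volume: 64,000 US gal × 3.785 L/gal = 242,240 L.
After draining 56% and refilling: 466 × 0.44 + 74 × 0.56 = 246.48 ppm.
Deficit to target: 310 − 246.48 = 63.52 mg/L.
As CaCO₃: 63.52 mg/L × 242,240 L = 15,390 g; ÷ 100.1 = 153.7 mol Ca²⁺.
Mass: 153.7 × 147 = 22,600 g.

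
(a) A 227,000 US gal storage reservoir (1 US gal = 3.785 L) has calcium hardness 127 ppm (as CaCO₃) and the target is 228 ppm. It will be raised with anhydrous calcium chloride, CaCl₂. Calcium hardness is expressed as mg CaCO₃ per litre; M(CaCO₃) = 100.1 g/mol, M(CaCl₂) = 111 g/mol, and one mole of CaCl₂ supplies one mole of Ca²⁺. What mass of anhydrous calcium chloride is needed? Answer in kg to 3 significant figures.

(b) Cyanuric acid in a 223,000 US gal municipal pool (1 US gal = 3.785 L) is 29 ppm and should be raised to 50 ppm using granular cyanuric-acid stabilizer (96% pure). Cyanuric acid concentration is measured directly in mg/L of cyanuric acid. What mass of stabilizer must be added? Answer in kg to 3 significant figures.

(a) 96.2 kg; (b) 18.5 kg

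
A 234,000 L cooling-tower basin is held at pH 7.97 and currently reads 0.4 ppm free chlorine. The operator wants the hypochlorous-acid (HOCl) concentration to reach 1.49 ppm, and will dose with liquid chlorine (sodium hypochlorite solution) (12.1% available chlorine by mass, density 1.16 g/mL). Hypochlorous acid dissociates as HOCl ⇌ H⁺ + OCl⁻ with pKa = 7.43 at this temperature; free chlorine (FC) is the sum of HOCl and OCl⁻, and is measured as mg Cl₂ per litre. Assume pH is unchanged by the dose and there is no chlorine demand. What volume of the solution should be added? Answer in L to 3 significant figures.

10.4 L

[OCl⁻]/[HOCl] = 10^(pH − pKa) = 10^(7.97 − 7.43) = 3.467; fraction as HOCl = 1/(1 + 3.467) = 0.2238.
Free chlorine required for 1.49 ppm HOCl: 1.49 / 0.2238 = 6.656 ppm.
FC to add: 6.656 − 0.4 = 6.256 mg/L as Cl₂.
Cl₂ equivalent: 6.256 mg/L × 234,000 L = 1464 g.
Product at 12.1% available Cl: 1464 / 0.121 = 12,100 g.
Volume: 12,100 g ÷ 1.16 g/mL = 10,430 mL.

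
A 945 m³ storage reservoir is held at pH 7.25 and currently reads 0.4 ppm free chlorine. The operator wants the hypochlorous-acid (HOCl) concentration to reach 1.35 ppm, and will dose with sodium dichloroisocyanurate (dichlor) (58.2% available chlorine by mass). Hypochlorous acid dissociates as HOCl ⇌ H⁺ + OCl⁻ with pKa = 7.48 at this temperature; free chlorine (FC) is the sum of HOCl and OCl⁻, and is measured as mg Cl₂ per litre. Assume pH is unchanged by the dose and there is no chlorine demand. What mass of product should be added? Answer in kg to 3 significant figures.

2.83 kg

Volume: 945 m³ = 945,000 L.
[OCl⁻]/[HOCl] = 10^(pH − pKa) = 10^(7.25 − 7.48) = 0.5888; fraction as HOCl = 1/(1 + 0.5888) = 0.6294.
Free chlorine required for 1.35 ppm HOCl: 1.35 / 0.6294 = 2.145 ppm.
FC to add: 2.145 − 0.4 = 1.745 mg/L as Cl₂.
Cl₂ equivalent: 1.745 mg/L × 945,000 L = 1649 g.
Product at 58.2% available Cl: 1649 / 0.582 = 2833 g.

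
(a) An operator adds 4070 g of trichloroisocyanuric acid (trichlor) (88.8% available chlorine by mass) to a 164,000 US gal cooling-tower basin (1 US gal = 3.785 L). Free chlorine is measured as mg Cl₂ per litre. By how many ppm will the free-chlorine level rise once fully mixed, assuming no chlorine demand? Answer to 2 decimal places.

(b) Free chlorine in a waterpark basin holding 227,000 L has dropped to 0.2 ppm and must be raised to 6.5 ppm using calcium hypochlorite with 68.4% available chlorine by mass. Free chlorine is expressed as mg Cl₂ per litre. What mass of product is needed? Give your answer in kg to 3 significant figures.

(a) Volume: 164,000 US gal × 3.785 L/gal = 620,740 L.
(a) Available chlorine delivered: 4070 g × 0.888 = 3614 g as Cl₂.
(a) Concentration rise: 3614 g / 620,740 L = 5.822 mg/L = 5.82 ppm.

(b) Chlorine deficit: 6.5 − 0.2 = 6.3 ppm = 6.3 mg/L as Cl₂.
(b) Cl₂ equivalent needed: 6.3 mg/L × 227,000 L = 1,430,000 mg = 1430 g.
(b) Product at 68.4% available chlorine: 1430 / 0.684 = 2091 g.

(a) 5.82 ppm; (b) 2.09 kg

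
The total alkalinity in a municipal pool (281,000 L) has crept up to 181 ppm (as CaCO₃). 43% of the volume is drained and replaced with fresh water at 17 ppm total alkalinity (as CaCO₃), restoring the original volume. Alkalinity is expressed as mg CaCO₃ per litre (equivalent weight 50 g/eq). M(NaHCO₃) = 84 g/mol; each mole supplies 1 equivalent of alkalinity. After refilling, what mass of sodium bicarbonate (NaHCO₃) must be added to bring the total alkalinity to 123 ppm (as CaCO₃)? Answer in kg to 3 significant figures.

After draining 43% and refilling: 181 × 0.57 + 17 × 0.43 = 110.48 ppm.
Deficit to target: 123 − 110.48 = 12.52 mg/L.
As CaCO₃: 12.52 mg/L × 281,000 L = 3518 g; ÷ 50 g/eq ÷ 1 = 70.36 mol NaHCO₃.
Mass: 70.36 × 84 = 5910 g.

5.91 kg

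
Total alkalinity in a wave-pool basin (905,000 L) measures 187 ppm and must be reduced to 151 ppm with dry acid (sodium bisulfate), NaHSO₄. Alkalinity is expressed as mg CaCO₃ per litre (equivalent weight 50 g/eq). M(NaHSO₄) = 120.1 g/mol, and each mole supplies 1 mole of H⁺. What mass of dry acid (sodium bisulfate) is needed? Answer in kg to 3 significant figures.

78.3 kg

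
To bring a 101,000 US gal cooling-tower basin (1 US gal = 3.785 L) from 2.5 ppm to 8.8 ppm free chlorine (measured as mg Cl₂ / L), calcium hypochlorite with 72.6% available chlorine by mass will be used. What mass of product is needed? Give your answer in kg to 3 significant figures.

3.32 kg

Volume: 101,000 US gal × 3.785 L/gal = 382,285 L.
Chlorine deficit: 8.8 − 2.5 = 6.3 ppm = 6.3 mg/L as Cl₂.
Cl₂ equivalent needed: 6.3 mg/L × 382,285 L = 2,408,000 mg = 2408 g.
Product at 72.6% available chlorine: 2408 / 0.726 = 3317 g.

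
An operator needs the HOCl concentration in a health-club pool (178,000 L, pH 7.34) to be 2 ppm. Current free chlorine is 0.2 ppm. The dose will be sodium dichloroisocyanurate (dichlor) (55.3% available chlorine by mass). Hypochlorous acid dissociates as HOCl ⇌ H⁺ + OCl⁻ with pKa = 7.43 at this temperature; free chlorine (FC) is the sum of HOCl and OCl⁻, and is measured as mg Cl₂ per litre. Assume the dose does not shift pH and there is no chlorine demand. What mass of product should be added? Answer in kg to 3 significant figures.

1.10 kg

[OCl⁻]/[HOCl] = 10^(pH − pKa) = 10^(7.34 − 7.43) = 0.8128; fraction as HOCl = 1/(1 + 0.8128) = 0.5516.
Free chlorine required for 2 ppm HOCl: 2 / 0.5516 = 3.626 ppm.
FC to add: 3.626 − 0.2 = 3.426 mg/L as Cl₂.
Cl₂ equivalent: 3.426 mg/L × 178,000 L = 609.8 g.
Product at 55.3% available Cl: 609.8 / 0.553 = 1103 g.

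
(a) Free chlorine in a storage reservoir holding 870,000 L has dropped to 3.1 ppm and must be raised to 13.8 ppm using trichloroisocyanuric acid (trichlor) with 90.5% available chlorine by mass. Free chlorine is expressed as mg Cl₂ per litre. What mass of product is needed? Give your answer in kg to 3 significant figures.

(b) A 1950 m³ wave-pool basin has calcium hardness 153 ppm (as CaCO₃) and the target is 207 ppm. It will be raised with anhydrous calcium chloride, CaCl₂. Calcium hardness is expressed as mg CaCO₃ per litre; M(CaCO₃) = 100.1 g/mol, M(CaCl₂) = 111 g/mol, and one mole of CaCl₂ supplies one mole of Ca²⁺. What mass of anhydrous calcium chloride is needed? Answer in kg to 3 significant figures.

(a) Chlorine deficit: 13.8 − 3.1 = 10.7 ppm = 10.7 mg/L as Cl₂.
(a) Cl₂ equivalent needed: 10.7 mg/L × 870,000 L = 9,309,000 mg = 9309 g.
(a) Product at 90.5% available chlorine: 9309 / 0.905 = 10,290 g.

(b) Volume: 1950 m³ = 1,950,000 L.
(b) Hardness to add: (207 − 153) = 54 mg/L as CaCO₃ × 1,950,000 L = 105,300 g as CaCO₃.
(b) Moles of Ca²⁺ (1 mol Ca²⁺ ≡ 1 mol CaCO₃): 105,300 / 100.1 g/mol = 1052 mol.
(b) Mass of CaCl₂: 1052 × 111 = 116,800 g.

(a) 10.3 kg; (b) 117 kg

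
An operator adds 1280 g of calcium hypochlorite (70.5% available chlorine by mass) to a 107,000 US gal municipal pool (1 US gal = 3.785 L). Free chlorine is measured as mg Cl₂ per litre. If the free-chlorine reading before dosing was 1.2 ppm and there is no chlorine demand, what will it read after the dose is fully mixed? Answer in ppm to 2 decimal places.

3.43 ppm

Volume: 107,000 US gal × 3.785 L/gal = 404,995 L.
Available chlorine delivered: 1280 g × 0.705 = 902.4 g as Cl₂.
Concentration rise: 902.4 g / 404,995 L = 2.228 mg/L = 2.23 ppm.
Final FC: 1.2 + 2.23 = 3.43 ppm.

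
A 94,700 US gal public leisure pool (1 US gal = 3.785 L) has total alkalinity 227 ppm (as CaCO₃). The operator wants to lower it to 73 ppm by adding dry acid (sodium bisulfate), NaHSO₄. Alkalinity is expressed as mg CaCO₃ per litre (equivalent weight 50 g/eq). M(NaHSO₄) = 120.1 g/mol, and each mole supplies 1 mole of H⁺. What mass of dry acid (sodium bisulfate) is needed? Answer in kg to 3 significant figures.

133 kg

Volume: 94,700 US gal × 3.785 L/gal = 358,440 L.
Alkalinity to neutralize: (227 − 73) = 154 mg/L as CaCO₃ × 358,440 L = 55,200 g as CaCO₃.
Equivalents of H⁺ required: 55,200 ÷ 50 g/eq = 1104 eq = 1104 mol NaHSO₄.
Mass of NaHSO₄: 1104 × 120.1 = 132,600 g.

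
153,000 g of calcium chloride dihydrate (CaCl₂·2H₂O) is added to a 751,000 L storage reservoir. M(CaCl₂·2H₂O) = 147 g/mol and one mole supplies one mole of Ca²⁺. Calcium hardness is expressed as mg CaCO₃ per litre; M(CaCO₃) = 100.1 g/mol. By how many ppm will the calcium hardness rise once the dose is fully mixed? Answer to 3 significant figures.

Moles of Ca²⁺: 153,000 g ÷ 147 g/mol = 1041 mol.
As CaCO₃: 1041 mol × 100.1 g/mol = 104,200 g.
Rise: 104,200 g / 751,000 L × 1000 = 138.7 mg/L.

139 ppm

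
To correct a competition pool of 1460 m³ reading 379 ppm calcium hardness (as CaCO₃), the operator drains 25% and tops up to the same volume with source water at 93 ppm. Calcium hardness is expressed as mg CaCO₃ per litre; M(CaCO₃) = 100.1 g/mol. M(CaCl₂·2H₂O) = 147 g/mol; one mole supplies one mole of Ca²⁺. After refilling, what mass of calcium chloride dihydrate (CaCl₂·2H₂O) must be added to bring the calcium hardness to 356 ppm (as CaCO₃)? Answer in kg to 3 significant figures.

104 kg

Volume: 1460 m³ = 1,460,000 L.
After draining 25% and refilling: 379 × 0.75 + 93 × 0.25 = 307.5 ppm.
Deficit to target: 356 − 307.5 = 48.5 mg/L.
As CaCO₃: 48.5 mg/L × 1,460,000 L = 70,810 g; ÷ 100.1 = 707.4 mol Ca²⁺.
Mass: 707.4 × 147 = 104,000 g.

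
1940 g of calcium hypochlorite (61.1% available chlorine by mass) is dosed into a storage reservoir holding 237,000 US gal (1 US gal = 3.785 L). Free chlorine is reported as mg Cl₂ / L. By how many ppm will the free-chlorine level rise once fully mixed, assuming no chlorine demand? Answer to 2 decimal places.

1.32 ppm

Volume: 237,000 US gal × 3.785 L/gal = 897,045 L.
Available chlorine delivered: 1940 g × 0.611 = 1185 g as Cl₂.
Concentration rise: 1185 g / 897,045 L = 1.321 mg/L = 1.32 ppm.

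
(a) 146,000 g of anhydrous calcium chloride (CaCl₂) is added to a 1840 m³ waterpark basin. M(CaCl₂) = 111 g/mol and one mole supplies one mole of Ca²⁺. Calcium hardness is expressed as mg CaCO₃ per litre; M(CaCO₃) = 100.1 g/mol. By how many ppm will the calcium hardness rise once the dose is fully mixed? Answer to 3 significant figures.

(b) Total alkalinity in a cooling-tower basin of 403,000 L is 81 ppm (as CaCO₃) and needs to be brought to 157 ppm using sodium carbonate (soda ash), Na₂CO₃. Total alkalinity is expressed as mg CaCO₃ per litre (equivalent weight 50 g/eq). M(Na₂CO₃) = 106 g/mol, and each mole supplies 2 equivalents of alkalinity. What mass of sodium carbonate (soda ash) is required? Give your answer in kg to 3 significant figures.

(a) 71.6 ppm; (b) 32.5 kg

(a) Volume: 1840 m³ = 1,840,000 L.
(a) Moles of Ca²⁺: 146,000 g ÷ 111 g/mol = 1315 mol.
(a) As CaCO₃: 1315 mol × 100.1 g/mol = 131,700 g.
(a) Rise: 131,700 g / 1,840,000 L × 1000 = 71.56 mg/L.

(b) Alkalinity to add: (157 − 81) = 76 mg/L as CaCO₃ × 403,000 L = 30,630 g as CaCO₃.
(b) Equivalents: 30,630 g ÷ 50 g/eq = 612.6 eq.
(b) Each mole of Na₂CO₃ supplies 2 eq, so 612.6 / 2 = 306.3 mol.
(b) Mass: 306.3 mol × 106 g/mol = 32,470 g.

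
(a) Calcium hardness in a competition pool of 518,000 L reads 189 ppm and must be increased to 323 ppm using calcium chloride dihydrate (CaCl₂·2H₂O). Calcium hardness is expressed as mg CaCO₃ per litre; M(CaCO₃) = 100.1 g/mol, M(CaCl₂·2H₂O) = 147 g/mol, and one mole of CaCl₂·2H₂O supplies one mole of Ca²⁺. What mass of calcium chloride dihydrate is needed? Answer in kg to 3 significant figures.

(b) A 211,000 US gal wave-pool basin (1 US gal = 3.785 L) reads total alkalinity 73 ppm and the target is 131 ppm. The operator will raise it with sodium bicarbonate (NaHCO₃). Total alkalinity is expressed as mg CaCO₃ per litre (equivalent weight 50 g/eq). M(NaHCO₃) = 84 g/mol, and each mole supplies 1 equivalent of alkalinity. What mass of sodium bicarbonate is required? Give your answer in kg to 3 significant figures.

(a) 102 kg; (b) 77.8 kg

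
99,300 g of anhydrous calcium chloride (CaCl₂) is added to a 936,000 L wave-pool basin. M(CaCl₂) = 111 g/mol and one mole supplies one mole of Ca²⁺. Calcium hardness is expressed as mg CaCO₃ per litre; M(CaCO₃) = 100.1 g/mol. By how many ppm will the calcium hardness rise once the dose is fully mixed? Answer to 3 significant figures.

95.7 ppm

Moles of Ca²⁺: 99,300 g ÷ 111 g/mol = 894.6 mol.
As CaCO₃: 894.6 mol × 100.1 g/mol = 89,550 g.
Rise: 89,550 g / 936,000 L × 1000 = 95.67 mg/L.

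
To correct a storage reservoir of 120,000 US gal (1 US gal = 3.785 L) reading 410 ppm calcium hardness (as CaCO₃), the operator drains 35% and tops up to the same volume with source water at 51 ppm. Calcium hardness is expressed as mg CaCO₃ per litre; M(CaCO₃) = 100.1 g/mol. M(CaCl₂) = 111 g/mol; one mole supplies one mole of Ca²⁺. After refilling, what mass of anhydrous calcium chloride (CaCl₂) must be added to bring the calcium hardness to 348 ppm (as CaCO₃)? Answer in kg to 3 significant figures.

Volume: 120,000 US gal × 3.785 L/gal = 454,200 L.
After draining 35% and refilling: 410 × 0.65 + 51 × 0.35 = 284.35 ppm.
Deficit to target: 348 − 284.35 = 63.65 mg/L.
As CaCO₃: 63.65 mg/L × 454,200 L = 28,910 g; ÷ 100.1 = 288.8 mol Ca²⁺.
Mass: 288.8 × 111 = 32,060 g.

32.1 kg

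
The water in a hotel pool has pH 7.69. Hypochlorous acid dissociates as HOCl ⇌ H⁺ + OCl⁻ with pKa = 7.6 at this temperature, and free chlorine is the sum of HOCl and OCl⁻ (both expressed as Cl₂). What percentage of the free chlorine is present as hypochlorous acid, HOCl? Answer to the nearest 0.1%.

44.8%

[OCl⁻]/[HOCl] = 10^(pH − pKa) = 10^(7.69 − 7.6) = 10^0.09 = 1.23.
Fraction as HOCl = 1 / (1 + 1.23) = 0.4484.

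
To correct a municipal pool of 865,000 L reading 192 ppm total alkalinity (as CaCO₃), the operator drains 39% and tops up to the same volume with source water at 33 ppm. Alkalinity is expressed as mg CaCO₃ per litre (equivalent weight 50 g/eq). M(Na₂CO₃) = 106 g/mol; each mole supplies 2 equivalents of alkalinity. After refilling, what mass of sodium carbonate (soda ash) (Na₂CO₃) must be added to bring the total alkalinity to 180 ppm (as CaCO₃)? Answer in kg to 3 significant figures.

After draining 39% and refilling: 192 × 0.61 + 33 × 0.39 = 129.99 ppm.
Deficit to target: 180 − 129.99 = 50.01 mg/L.
As CaCO₃: 50.01 mg/L × 865,000 L = 43,260 g; ÷ 50 g/eq ÷ 2 = 432.6 mol Na₂CO₃.
Mass: 432.6 × 106 = 45,850 g.

45.9 kg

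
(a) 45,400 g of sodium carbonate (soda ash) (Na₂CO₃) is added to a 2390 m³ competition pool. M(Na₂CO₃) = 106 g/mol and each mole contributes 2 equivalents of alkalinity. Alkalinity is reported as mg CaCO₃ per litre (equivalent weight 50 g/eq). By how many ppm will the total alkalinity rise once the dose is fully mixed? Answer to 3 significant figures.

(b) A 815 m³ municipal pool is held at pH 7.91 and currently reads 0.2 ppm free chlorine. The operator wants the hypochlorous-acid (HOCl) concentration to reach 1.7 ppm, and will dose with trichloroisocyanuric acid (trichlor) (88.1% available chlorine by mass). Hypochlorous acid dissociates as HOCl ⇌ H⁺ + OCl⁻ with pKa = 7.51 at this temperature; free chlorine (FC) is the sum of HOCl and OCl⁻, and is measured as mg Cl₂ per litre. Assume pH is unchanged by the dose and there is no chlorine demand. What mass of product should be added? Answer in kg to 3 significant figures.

(a) Volume: 2390 m³ = 2,390,000 L.
(a) Moles of Na₂CO₃: 45,400 g ÷ 106 g/mol = 428.3 mol → 856.6 eq of alkalinity.
(a) As CaCO₃: 856.6 eq × 50 g/eq = 42,830 g.
(a) Rise: 42,830 g / 2,390,000 L × 1000 = 17.92 mg/L.

(b) Volume: 815 m³ = 815,000 L.
(b) [OCl⁻]/[HOCl] = 10^(pH − pKa) = 10^(7.91 − 7.51) = 2.512; fraction as HOCl = 1/(1 + 2.512) = 0.2847.
(b) Free chlorine required for 1.7 ppm HOCl: 1.7 / 0.2847 = 5.97 ppm.
(b) FC to add: 5.97 − 0.2 = 5.77 mg/L as Cl₂.
(b) Cl₂ equivalent: 5.77 mg/L × 815,000 L = 4703 g.
(b) Product at 88.1% available Cl: 4703 / 0.881 = 5338 g.

(a) 17.9 ppm; (b) 5.34 kg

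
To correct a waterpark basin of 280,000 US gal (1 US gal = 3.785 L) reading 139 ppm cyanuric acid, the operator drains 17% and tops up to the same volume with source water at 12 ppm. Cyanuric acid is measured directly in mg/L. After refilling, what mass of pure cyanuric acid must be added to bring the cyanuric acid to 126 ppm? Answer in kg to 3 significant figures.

Volume: 280,000 US gal × 3.785 L/gal = 1,059,800 L.
After draining 17% and refilling: 139 × 0.83 + 12 × 0.17 = 117.41 ppm.
Deficit to target: 126 − 117.41 = 8.59 mg/L.
Mass: 8.59 mg/L × 1,059,800 L = 9104 g cyanuric acid.

9.10 kg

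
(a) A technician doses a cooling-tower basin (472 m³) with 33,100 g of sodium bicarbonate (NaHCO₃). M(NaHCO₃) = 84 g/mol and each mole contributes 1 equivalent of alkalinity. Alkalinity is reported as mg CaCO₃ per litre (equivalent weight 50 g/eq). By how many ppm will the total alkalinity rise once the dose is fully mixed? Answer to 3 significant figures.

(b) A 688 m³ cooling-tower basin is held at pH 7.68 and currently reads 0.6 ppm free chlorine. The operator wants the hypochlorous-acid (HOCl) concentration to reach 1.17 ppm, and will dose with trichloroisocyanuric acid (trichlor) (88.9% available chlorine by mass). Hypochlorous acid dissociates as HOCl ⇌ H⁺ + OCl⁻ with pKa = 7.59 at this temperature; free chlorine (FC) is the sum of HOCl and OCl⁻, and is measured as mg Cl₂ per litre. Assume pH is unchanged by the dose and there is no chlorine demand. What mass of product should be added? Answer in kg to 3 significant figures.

(a) Volume: 472 m³ = 472,000 L.
(a) Moles of NaHCO₃: 33,100 g ÷ 84 g/mol = 394 mol → 394 eq of alkalinity.
(a) As CaCO₃: 394 eq × 50 g/eq = 19,700 g.
(a) Rise: 19,700 g / 472,000 L × 1000 = 41.74 mg/L.

(b) Volume: 688 m³ = 688,000 L.
(b) [OCl⁻]/[HOCl] = 10^(pH − pKa) = 10^(7.68 − 7.59) = 1.23; fraction as HOCl = 1/(1 + 1.23) = 0.4484.
(b) Free chlorine required for 1.17 ppm HOCl: 1.17 / 0.4484 = 2.609 ppm.
(b) FC to add: 2.609 − 0.6 = 2.009 mg/L as Cl₂.
(b) Cl₂ equivalent: 2.009 mg/L × 688,000 L = 1382 g.
(b) Product at 88.9% available Cl: 1382 / 0.889 = 1555 g.

(a) 41.7 ppm; (b) 1.56 kg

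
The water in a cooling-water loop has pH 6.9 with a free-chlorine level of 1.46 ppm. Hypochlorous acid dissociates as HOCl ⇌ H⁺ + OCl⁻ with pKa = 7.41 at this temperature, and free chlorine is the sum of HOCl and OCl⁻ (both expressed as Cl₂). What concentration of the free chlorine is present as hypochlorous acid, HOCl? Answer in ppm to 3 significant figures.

[OCl⁻]/[HOCl] = 10^(pH − pKa) = 10^(6.9 − 7.41) = 10^-0.51 = 0.309.
Fraction as HOCl = 1 / (1 + 0.309) = 0.7639.
HOCl = 0.7639 × 1.46 ppm = 1.115 ppm.

1.12 ppm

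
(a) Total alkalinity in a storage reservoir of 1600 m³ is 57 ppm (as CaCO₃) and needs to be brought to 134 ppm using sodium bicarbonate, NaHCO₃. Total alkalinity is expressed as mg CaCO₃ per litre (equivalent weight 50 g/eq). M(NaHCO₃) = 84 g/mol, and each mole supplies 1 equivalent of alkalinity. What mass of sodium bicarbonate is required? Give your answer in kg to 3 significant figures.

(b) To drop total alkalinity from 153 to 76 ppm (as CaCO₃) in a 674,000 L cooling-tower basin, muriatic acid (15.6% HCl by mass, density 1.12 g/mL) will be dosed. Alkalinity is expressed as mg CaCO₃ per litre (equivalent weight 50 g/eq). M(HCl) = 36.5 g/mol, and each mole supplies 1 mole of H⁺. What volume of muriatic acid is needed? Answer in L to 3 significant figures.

(a) 207 kg; (b) 217 L

(a) Volume: 1600 m³ = 1,600,000 L.
(a) Alkalinity to add: (134 − 57) = 77 mg/L as CaCO₃ × 1,600,000 L = 123,200 g as CaCO₃.
(a) Equivalents: 123,200 g ÷ 50 g/eq = 2464 eq.
(a) NaHCO₃ supplies 1 eq per mole → 2464 mol.
(a) Mass: 2464 mol × 84 g/mol = 207,000 g.

(b) Alkalinity to neutralize: (153 − 76) = 77 mg/L as CaCO₃ × 674,000 L = 51,900 g as CaCO₃.
(b) Equivalents of H⁺ required: 51,900 ÷ 50 g/eq = 1038 eq = 1038 mol HCl.
(b) Mass of HCl: 1038 × 36.5 = 37,890 g.
(b) Mass of 15.6% solution: 37,890 / 0.156 = 242,900 g.
(b) Volume: 242,900 g ÷ 1.12 g/mL = 216,800 mL.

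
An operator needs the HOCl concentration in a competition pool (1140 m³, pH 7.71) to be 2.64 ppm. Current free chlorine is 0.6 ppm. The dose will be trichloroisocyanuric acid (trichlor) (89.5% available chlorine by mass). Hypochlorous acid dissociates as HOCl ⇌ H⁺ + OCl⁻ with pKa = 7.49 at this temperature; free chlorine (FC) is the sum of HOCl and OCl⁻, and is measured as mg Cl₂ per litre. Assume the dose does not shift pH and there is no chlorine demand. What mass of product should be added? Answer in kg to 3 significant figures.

Volume: 1140 m³ = 1,140,000 L.
[OCl⁻]/[HOCl] = 10^(pH − pKa) = 10^(7.71 − 7.49) = 1.66; fraction as HOCl = 1/(1 + 1.66) = 0.376.
Free chlorine required for 2.64 ppm HOCl: 2.64 / 0.376 = 7.021 ppm.
FC to add: 7.021 − 0.6 = 6.421 mg/L as Cl₂.
Cl₂ equivalent: 6.421 mg/L × 1,140,000 L = 7320 g.
Product at 89.5% available Cl: 7320 / 0.895 = 8179 g.

8.18 kg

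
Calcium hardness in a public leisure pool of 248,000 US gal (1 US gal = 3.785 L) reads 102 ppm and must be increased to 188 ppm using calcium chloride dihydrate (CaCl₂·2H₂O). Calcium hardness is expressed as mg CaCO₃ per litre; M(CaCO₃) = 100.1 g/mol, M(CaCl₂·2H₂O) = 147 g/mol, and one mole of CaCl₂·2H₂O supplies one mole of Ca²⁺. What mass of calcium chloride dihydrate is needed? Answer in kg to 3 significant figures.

119 kg

Volume: 248,000 US gal × 3.785 L/gal = 938,680 L.
Hardness to add: (188 − 102) = 86 mg/L as CaCO₃ × 938,680 L = 80,730 g as CaCO₃.
Moles of Ca²⁺ (1 mol Ca²⁺ ≡ 1 mol CaCO₃): 80,730 / 100.1 g/mol = 806.5 mol.
Mass of CaCl₂·2H₂O: 806.5 × 147 = 118,500 g.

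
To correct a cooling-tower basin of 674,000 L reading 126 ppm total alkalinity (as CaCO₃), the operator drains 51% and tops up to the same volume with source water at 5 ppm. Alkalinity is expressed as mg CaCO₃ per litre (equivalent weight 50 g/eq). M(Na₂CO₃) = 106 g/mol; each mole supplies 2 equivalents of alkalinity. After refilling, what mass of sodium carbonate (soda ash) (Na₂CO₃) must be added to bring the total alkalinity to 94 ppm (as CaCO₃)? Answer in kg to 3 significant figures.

After draining 51% and refilling: 126 × 0.49 + 5 × 0.51 = 64.29 ppm.
Deficit to target: 94 − 64.29 = 29.71 mg/L.
As CaCO₃: 29.71 mg/L × 674,000 L = 20,020 g; ÷ 50 g/eq ÷ 2 = 200.2 mol Na₂CO₃.
Mass: 200.2 × 106 = 21,230 g.

21.2 kg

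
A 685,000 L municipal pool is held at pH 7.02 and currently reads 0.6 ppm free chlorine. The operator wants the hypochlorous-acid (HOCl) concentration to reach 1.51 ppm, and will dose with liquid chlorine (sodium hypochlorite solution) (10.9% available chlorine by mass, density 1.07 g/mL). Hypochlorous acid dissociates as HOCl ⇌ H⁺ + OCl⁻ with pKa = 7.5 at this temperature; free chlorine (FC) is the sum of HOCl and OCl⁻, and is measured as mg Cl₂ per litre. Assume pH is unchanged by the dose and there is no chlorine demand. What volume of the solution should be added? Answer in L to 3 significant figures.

[OCl⁻]/[HOCl] = 10^(pH − pKa) = 10^(7.02 − 7.5) = 0.3311; fraction as HOCl = 1/(1 + 0.3311) = 0.7512.
Free chlorine required for 1.51 ppm HOCl: 1.51 / 0.7512 = 2.01 ppm.
FC to add: 2.01 − 0.6 = 1.41 mg/L as Cl₂.
Cl₂ equivalent: 1.41 mg/L × 685,000 L = 965.9 g.
Product at 10.9% available Cl: 965.9 / 0.109 = 8861 g.
Volume: 8861 g ÷ 1.07 g/mL = 8281 mL.

8.28 L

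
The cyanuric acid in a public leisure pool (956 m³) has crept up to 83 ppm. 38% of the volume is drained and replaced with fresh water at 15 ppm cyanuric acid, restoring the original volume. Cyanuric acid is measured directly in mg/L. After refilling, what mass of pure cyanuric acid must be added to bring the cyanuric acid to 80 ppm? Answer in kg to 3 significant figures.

21.8 kg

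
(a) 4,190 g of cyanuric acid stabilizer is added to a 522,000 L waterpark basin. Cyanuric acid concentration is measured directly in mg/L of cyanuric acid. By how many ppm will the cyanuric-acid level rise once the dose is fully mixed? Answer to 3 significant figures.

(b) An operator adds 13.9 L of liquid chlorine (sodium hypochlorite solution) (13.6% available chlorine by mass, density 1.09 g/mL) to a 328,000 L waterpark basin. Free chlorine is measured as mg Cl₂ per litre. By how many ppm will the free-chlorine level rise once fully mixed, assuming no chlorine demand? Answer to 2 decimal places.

(a) Rise: 4,190 g / 522,000 L × 1000 = 8.027 mg/L.

(b) Mass of solution: 13.9 L × 1000 mL/L × 1.09 g/mL = 15,150 g.
(b) Available chlorine delivered: 15,150 g × 0.136 = 2061 g as Cl₂.
(b) Concentration rise: 2061 g / 328,000 L = 6.282 mg/L = 6.28 ppm.

(a) 8.03 ppm; (b) 6.28 ppm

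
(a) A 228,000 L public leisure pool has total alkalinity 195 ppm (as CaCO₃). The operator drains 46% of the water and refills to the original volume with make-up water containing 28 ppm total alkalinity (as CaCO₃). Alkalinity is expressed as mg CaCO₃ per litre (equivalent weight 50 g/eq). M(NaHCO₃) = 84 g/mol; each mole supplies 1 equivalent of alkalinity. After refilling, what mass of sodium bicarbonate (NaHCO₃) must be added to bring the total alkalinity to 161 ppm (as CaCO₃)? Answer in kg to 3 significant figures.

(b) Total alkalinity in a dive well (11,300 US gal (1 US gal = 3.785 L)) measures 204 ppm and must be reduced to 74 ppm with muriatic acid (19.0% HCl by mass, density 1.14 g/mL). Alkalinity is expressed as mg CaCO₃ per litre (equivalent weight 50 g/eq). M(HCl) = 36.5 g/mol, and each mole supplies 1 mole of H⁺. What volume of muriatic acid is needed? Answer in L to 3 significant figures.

(a) After draining 46% and refilling: 195 × 0.54 + 28 × 0.46 = 118.18 ppm.
(a) Deficit to target: 161 − 118.18 = 42.82 mg/L.
(a) As CaCO₃: 42.82 mg/L × 228,000 L = 9763 g; ÷ 50 g/eq ÷ 1 = 195.3 mol NaHCO₃.
(a) Mass: 195.3 × 84 = 16,400 g.

(b) Volume: 11,300 US gal × 3.785 L/gal = 42,770 L.
(b) Alkalinity to neutralize: (204 − 74) = 130 mg/L as CaCO₃ × 42,770 L = 5560 g as CaCO₃.
(b) Equivalents of H⁺ required: 5560 ÷ 50 g/eq = 111.2 eq = 111.2 mol HCl.
(b) Mass of HCl: 111.2 × 36.5 = 4059 g.
(b) Mass of 19.0% solution: 4059 / 0.19 = 21,360 g.
(b) Volume: 21,360 g ÷ 1.14 g/mL = 18,740 mL.

(a) 16.4 kg; (b) 18.7 L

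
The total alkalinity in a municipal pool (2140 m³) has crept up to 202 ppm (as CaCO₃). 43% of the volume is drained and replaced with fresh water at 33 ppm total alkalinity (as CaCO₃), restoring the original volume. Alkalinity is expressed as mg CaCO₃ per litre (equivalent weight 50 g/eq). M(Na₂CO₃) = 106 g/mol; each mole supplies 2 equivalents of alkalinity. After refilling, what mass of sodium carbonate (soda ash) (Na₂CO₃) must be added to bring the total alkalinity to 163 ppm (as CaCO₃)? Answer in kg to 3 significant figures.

Volume: 2140 m³ = 2,140,000 L.
After draining 43% and refilling: 202 × 0.57 + 33 × 0.43 = 129.33 ppm.
Deficit to target: 163 − 129.33 = 33.67 mg/L.
As CaCO₃: 33.67 mg/L × 2,140,000 L = 72,050 g; ÷ 50 g/eq ÷ 2 = 720.5 mol Na₂CO₃.
Mass: 720.5 × 106 = 76,380 g.

76.4 kg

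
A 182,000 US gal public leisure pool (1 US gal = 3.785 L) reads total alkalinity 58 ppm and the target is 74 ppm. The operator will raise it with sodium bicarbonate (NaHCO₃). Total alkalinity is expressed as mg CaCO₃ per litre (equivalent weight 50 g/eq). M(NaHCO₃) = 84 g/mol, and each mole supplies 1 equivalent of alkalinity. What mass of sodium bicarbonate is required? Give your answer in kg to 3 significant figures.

18.5 kg

Volume: 182,000 US gal × 3.785 L/gal = 688,870 L.
Alkalinity to add: (74 − 58) = 16 mg/L as CaCO₃ × 688,870 L = 11,020 g as CaCO₃.
Equivalents: 11,020 g ÷ 50 g/eq = 220.4 eq.
NaHCO₃ supplies 1 eq per mole → 220.4 mol.
Mass: 220.4 mol × 84 g/mol = 18,520 g.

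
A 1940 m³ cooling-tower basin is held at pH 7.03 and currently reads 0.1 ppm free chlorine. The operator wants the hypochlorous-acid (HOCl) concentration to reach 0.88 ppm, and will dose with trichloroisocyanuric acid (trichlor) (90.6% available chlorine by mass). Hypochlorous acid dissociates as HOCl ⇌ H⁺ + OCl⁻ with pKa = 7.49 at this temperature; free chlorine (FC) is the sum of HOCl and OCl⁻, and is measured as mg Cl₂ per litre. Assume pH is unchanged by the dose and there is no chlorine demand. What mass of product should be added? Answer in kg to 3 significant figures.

Volume: 1940 m³ = 1,940,000 L.
[OCl⁻]/[HOCl] = 10^(pH − pKa) = 10^(7.03 − 7.49) = 0.3467; fraction as HOCl = 1/(1 + 0.3467) = 0.7425.
Free chlorine required for 0.88 ppm HOCl: 0.88 / 0.7425 = 1.185 ppm.
FC to add: 1.185 − 0.1 = 1.085 mg/L as Cl₂.
Cl₂ equivalent: 1.085 mg/L × 1,940,000 L = 2105 g.
Product at 90.6% available Cl: 2105 / 0.906 = 2324 g.

2.32 kg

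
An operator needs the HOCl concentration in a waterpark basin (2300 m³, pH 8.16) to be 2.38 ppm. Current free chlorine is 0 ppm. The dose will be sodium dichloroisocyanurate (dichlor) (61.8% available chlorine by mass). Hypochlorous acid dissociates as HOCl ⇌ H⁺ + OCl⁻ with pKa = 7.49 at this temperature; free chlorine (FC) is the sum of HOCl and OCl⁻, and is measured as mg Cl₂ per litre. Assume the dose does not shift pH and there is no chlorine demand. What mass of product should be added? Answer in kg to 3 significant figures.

Volume: 2300 m³ = 2,300,000 L.
[OCl⁻]/[HOCl] = 10^(pH − pKa) = 10^(8.16 − 7.49) = 4.677; fraction as HOCl = 1/(1 + 4.677) = 0.1761.
Free chlorine required for 2.38 ppm HOCl: 2.38 / 0.1761 = 13.51 ppm.
FC to add: 13.51 − 0 = 13.51 mg/L as Cl₂.
Cl₂ equivalent: 13.51 mg/L × 2,300,000 L = 31,080 g.
Product at 61.8% available Cl: 31,080 / 0.618 = 50,290 g.

50.3 kg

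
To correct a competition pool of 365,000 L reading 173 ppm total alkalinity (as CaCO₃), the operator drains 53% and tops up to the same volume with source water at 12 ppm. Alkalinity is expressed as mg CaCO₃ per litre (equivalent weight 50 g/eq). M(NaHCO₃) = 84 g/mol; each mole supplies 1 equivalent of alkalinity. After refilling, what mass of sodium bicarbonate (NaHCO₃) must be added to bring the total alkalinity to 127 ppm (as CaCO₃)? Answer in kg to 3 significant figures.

24.1 kg

After draining 53% and refilling: 173 × 0.47 + 12 × 0.53 = 87.67 ppm.
Deficit to target: 127 − 87.67 = 39.33 mg/L.
As CaCO₃: 39.33 mg/L × 365,000 L = 14,360 g; ÷ 50 g/eq ÷ 1 = 287.1 mol NaHCO₃.
Mass: 287.1 × 84 = 24,120 g.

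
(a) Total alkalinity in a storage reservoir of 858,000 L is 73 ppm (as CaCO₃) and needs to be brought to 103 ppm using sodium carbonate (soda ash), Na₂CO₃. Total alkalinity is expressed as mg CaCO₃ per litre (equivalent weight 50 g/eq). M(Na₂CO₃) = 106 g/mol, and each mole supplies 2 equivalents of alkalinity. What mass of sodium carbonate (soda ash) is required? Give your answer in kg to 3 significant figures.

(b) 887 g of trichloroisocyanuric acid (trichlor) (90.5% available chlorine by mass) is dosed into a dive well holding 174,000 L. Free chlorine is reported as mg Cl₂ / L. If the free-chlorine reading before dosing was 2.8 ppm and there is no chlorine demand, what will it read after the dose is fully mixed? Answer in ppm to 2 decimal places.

(a) 27.3 kg; (b) 7.41 ppm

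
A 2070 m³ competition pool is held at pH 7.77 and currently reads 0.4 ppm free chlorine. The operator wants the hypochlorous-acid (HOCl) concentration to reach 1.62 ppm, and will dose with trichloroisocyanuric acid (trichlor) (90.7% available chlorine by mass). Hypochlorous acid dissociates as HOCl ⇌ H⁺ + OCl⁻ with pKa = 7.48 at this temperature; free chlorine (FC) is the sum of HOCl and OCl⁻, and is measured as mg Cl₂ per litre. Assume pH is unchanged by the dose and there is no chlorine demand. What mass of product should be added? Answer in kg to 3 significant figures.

9.99 kg

Volume: 2070 m³ = 2,070,000 L.
[OCl⁻]/[HOCl] = 10^(pH − pKa) = 10^(7.77 − 7.48) = 1.95; fraction as HOCl = 1/(1 + 1.95) = 0.339.
Free chlorine required for 1.62 ppm HOCl: 1.62 / 0.339 = 4.779 ppm.
FC to add: 4.779 − 0.4 = 4.379 mg/L as Cl₂.
Cl₂ equivalent: 4.379 mg/L × 2,070,000 L = 9064 g.
Product at 90.7% available Cl: 9064 / 0.907 = 9993 g.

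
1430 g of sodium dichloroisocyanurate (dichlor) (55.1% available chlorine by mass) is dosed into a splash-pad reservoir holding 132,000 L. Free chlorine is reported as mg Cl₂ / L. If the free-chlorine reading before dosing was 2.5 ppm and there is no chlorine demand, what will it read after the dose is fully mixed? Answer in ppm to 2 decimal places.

8.47 ppm

Available chlorine delivered: 1430 g × 0.551 = 787.9 g as Cl₂.
Concentration rise: 787.9 g / 132,000 L = 5.969 mg/L = 5.97 ppm.
Final FC: 2.5 + 5.97 = 8.47 ppm.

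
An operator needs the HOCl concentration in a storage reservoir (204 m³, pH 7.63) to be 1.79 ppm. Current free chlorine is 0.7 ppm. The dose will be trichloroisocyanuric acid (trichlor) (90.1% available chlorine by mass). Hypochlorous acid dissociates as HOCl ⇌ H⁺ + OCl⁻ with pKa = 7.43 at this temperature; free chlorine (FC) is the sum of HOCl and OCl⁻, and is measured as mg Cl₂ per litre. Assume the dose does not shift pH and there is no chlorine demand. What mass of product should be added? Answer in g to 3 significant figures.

Volume: 204 m³ = 204,000 L.
[OCl⁻]/[HOCl] = 10^(pH − pKa) = 10^(7.63 − 7.43) = 1.585; fraction as HOCl = 1/(1 + 1.585) = 0.3869.
Free chlorine required for 1.79 ppm HOCl: 1.79 / 0.3869 = 4.627 ppm.
FC to add: 4.627 − 0.7 = 3.927 mg/L as Cl₂.
Cl₂ equivalent: 3.927 mg/L × 204,000 L = 801.1 g.
Product at 90.1% available Cl: 801.1 / 0.901 = 889.1 g.

889 g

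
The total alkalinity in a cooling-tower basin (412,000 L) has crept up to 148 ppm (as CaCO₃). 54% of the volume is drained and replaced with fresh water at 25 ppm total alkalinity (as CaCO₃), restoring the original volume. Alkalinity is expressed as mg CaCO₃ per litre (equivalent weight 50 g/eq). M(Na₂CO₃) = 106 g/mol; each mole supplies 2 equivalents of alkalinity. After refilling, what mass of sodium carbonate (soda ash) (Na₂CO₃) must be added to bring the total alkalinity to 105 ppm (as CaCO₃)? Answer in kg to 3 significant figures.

After draining 54% and refilling: 148 × 0.46 + 25 × 0.54 = 81.58 ppm.
Deficit to target: 105 − 81.58 = 23.42 mg/L.
As CaCO₃: 23.42 mg/L × 412,000 L = 9649 g; ÷ 50 g/eq ÷ 2 = 96.49 mol Na₂CO₃.
Mass: 96.49 × 106 = 10,230 g.

10.2 kg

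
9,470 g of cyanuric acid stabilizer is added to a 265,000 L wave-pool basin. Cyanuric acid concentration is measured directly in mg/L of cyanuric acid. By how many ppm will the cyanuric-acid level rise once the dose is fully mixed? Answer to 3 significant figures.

35.7 ppm

Rise: 9,470 g / 265,000 L × 1000 = 35.74 mg/L.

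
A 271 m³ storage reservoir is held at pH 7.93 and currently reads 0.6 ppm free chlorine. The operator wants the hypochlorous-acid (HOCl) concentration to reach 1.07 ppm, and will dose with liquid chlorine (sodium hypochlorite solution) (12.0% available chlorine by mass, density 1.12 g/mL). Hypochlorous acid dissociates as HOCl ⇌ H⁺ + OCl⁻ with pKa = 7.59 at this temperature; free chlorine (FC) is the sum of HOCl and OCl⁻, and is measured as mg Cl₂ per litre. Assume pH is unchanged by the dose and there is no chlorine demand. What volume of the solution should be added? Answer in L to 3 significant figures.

5.67 L

Volume: 271 m³ = 271,000 L.
[OCl⁻]/[HOCl] = 10^(pH − pKa) = 10^(7.93 − 7.59) = 2.188; fraction as HOCl = 1/(1 + 2.188) = 0.3137.
Free chlorine required for 1.07 ppm HOCl: 1.07 / 0.3137 = 3.411 ppm.
FC to add: 3.411 − 0.6 = 2.811 mg/L as Cl₂.
Cl₂ equivalent: 2.811 mg/L × 271,000 L = 761.8 g.
Product at 12.0% available Cl: 761.8 / 0.12 = 6348 g.
Volume: 6348 g ÷ 1.12 g/mL = 5668 mL.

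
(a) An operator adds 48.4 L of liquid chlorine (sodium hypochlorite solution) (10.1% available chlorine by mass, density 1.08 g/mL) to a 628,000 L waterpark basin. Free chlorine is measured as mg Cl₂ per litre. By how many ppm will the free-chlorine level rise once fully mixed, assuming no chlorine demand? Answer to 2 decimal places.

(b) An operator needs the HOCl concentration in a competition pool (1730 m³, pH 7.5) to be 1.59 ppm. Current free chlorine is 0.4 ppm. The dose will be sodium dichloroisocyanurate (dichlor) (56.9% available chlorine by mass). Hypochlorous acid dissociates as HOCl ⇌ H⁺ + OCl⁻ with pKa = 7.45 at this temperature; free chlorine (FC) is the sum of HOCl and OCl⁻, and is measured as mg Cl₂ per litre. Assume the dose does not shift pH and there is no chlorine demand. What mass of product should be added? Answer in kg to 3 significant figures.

(a) Mass of solution: 48.4 L × 1000 mL/L × 1.08 g/mL = 52,270 g.
(a) Available chlorine delivered: 52,270 g × 0.101 = 5279 g as Cl₂.
(a) Concentration rise: 5279 g / 628,000 L = 8.407 mg/L = 8.41 ppm.

(b) Volume: 1730 m³ = 1,730,000 L.
(b) [OCl⁻]/[HOCl] = 10^(pH − pKa) = 10^(7.5 − 7.45) = 1.122; fraction as HOCl = 1/(1 + 1.122) = 0.4712.
(b) Free chlorine required for 1.59 ppm HOCl: 1.59 / 0.4712 = 3.374 ppm.
(b) FC to add: 3.374 − 0.4 = 2.974 mg/L as Cl₂.
(b) Cl₂ equivalent: 2.974 mg/L × 1,730,000 L = 5145 g.
(b) Product at 56.9% available Cl: 5145 / 0.569 = 9042 g.

(a) 8.41 ppm; (b) 9.04 kg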